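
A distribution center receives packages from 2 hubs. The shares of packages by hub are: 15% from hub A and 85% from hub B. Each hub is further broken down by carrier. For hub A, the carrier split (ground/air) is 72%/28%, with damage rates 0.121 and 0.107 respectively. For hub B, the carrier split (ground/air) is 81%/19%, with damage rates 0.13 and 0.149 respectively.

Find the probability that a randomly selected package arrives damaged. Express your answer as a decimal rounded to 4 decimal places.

P(D) ≈ 0.1311

P(D|A) = 0.72·0.121 + 0.28·0.107 = 0.08712 + 0.02996 = 0.11708
P(D|B) = 0.81·0.13 + 0.19·0.149 = 0.1053 + 0.02831 = 0.13361
By total probability over the outer partition,
P(D) = 0.15·0.11708 + 0.85·0.13361
      = 0.017562 + 0.1135685 = 0.1311305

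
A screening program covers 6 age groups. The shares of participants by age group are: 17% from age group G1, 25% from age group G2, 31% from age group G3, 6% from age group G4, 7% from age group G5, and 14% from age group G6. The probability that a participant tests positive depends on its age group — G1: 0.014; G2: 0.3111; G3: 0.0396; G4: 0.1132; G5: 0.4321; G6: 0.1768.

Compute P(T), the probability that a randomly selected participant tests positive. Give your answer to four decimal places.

By the law of total probability,
P(T) = P(T|G1)·P(G1) + P(T|G2)·P(G2) + P(T|G3)·P(G3) + P(T|G4)·P(G4) + P(T|G5)·P(G5) + P(T|G6)·P(G6)
      = 0.014·0.17 + 0.3111·0.25 + 0.0396·0.31 + 0.1132·0.06 + 0.4321·0.07 + 0.1768·0.14
      = 0.00238 + 0.077775 + 0.012276 + 0.006792 + 0.030247 + 0.024752 = 0.154222

P(T) ≈ 0.1542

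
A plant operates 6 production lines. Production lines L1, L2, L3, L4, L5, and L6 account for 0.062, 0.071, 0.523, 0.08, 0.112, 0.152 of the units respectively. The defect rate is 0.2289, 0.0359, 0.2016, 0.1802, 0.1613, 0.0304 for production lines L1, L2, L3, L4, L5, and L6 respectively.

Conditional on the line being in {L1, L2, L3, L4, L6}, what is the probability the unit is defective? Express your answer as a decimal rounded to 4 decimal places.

Let S = {L1, L2, L3, L4, L6}.
P(S) = 0.062 + 0.071 + 0.523 + 0.08 + 0.152 = 0.888.
P(D ∩ S) = 0.2289·0.062 + 0.0359·0.071 + 0.2016·0.523 + 0.1802·0.08 + 0.0304·0.152 = 0.0141918 + 0.0025489 + 0.1054368 + 0.014416 + 0.0046208 = 0.1412143.
P(D | S) = 0.1412143 / 0.888 = 0.159025…

P(D|S) ≈ 0.1590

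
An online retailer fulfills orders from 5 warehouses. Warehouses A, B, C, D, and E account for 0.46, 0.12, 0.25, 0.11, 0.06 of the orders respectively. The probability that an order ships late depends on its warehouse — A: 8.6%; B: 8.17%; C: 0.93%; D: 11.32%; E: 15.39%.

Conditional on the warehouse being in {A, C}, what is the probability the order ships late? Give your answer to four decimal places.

Let S = {A, C}.
P(S) = 0.46 + 0.25 = 0.71.
P(L ∩ S) = 0.086·0.46 + 0.0093·0.25 = 0.03956 + 0.002325 = 0.041885.
P(L | S) = 0.041885 / 0.71 = 0.058993…

0.0590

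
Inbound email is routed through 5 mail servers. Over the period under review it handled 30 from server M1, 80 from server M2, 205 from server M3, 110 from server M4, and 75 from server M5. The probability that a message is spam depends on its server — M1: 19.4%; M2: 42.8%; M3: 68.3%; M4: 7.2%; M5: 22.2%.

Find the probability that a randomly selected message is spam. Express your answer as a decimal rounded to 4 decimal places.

0.4093

Total: 30 + 80 + 205 + 110 + 75 = 500.
P(M1) = 30/500 = 0.06. P(M2) = 80/500 = 0.16. P(M3) = 205/500 = 0.41. P(M4) = 110/500 = 0.22. P(M5) = 75/500 = 0.15.
By the law of total probability,
P(S) = P(S|M1)·P(M1) + P(S|M2)·P(M2) + P(S|M3)·P(M3) + P(S|M4)·P(M4) + P(S|M5)·P(M5)
      = 0.194·0.06 + 0.428·0.16 + 0.683·0.41 + 0.072·0.22 + 0.222·0.15
      = 0.01164 + 0.06848 + 0.28003 + 0.01584 + 0.0333 = 0.40929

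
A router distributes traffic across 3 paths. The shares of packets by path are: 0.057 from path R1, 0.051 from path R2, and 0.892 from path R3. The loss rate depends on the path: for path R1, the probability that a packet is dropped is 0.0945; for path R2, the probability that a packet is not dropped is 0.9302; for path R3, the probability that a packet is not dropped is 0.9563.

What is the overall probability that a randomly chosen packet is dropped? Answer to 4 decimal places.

P(L) ≈ 0.0479

P(L|R2) = 1 − 0.9302 = 0.0698.
P(L|R3) = 1 − 0.9563 = 0.0437.
P(L) = P(L|R1)·P(R1) + P(L|R2)·P(R2) + P(L|R3)·P(R3)
      = 0.0945·0.057 + 0.0698·0.051 + 0.0437·0.892
      = 0.0053865 + 0.0035598 + 0.0389804 = 0.0479267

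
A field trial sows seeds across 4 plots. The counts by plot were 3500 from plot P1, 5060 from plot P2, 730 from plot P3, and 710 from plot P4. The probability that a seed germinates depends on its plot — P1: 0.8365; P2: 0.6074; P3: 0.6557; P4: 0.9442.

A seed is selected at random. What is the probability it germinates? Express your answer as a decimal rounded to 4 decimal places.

P(G) ≈ 0.7150

Total: 3500 + 5060 + 730 + 710 = 10000.
P(P1) = 3500/10000 = 0.35. P(P2) = 5060/10000 = 0.506. P(P3) = 730/10000 = 0.073. P(P4) = 710/10000 = 0.071.
P(G) = P(G|P1)·P(P1) + P(G|P2)·P(P2) + P(G|P3)·P(P3) + P(G|P4)·P(P4)
      = 0.8365·0.35 + 0.6074·0.506 + 0.6557·0.073 + 0.9442·0.071
      = 0.292775 + 0.3073444 + 0.0478661 + 0.0670382 = 0.7150237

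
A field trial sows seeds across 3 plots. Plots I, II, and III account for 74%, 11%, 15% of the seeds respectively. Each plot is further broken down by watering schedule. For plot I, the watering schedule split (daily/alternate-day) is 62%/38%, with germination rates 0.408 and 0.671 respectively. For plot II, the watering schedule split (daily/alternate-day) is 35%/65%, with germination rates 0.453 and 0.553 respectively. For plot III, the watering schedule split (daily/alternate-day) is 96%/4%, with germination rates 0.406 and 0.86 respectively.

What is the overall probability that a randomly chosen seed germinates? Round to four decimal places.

0.4965

P(G|I) = 0.62·0.408 + 0.38·0.671 = 0.25296 + 0.25498 = 0.50794
P(G|II) = 0.35·0.453 + 0.65·0.553 = 0.15855 + 0.35945 = 0.518
P(G|III) = 0.96·0.406 + 0.04·0.86 = 0.38976 + 0.0344 = 0.42416
By total probability over the outer partition,
P(G) = 0.74·0.50794 + 0.11·0.518 + 0.15·0.42416
      = 0.3758756 + 0.05698 + 0.063624 = 0.4964796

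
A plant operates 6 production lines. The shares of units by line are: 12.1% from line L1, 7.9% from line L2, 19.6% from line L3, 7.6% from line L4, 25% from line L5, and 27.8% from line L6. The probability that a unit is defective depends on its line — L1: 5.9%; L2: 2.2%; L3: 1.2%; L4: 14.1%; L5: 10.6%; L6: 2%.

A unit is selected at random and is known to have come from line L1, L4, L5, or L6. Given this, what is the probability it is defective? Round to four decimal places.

Let S = {L1, L4, L5, L6}.
P(S) = 0.121 + 0.076 + 0.25 + 0.278 = 0.725.
P(D ∩ S) = 0.059·0.121 + 0.141·0.076 + 0.106·0.25 + 0.02·0.278 = 0.007139 + 0.010716 + 0.0265 + 0.00556 = 0.049915.
P(D | S) = 0.049915 / 0.725 = 0.068848…

0.0688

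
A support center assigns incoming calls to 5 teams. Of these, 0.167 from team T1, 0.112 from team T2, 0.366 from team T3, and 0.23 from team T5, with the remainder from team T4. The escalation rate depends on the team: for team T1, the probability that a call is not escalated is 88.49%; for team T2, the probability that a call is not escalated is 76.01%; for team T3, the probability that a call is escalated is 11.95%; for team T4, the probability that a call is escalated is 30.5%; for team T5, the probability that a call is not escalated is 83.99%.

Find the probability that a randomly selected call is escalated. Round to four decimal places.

P(T4) = 1 − (0.167 + 0.112 + 0.366 + 0.23) = 0.125.
P(E|T1) = 1 − 0.8849 = 0.1151.
P(E|T2) = 1 − 0.7601 = 0.2399.
P(E|T5) = 1 − 0.8399 = 0.1601.
P(E) = P(E|T1)·P(T1) + P(E|T2)·P(T2) + P(E|T3)·P(T3) + P(E|T4)·P(T4) + P(E|T5)·P(T5)
      = 0.1151·0.167 + 0.2399·0.112 + 0.1195·0.366 + 0.305·0.125 + 0.1601·0.23
      = 0.0192217 + 0.0268688 + 0.043737 + 0.038125 + 0.036823 = 0.1647755

P(E) ≈ 0.1648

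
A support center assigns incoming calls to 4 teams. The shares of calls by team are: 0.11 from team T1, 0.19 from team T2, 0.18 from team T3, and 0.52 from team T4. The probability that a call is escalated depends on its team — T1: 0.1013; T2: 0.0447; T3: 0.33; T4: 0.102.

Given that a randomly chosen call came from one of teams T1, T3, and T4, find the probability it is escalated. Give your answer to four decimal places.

Let S = {T1, T3, T4}.
P(S) = 0.11 + 0.18 + 0.52 = 0.81.
P(E ∩ S) = 0.1013·0.11 + 0.33·0.18 + 0.102·0.52 = 0.011143 + 0.0594 + 0.05304 = 0.123583.
P(E | S) = 0.123583 / 0.81 = 0.152572…

0.1526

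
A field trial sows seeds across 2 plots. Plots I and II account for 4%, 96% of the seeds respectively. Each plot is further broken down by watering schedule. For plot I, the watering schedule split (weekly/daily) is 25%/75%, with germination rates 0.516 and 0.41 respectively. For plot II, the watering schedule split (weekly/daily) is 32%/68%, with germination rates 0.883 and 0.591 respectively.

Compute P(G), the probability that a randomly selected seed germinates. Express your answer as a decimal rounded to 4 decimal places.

P(G|I) = 0.25·0.516 + 0.75·0.41 = 0.129 + 0.3075 = 0.4365
P(G|II) = 0.32·0.883 + 0.68·0.591 = 0.28256 + 0.40188 = 0.68444
Then overall,
P(G) = 0.04·0.4365 + 0.96·0.68444
      = 0.01746 + 0.6570624 = 0.6745224

P(G) ≈ 0.6745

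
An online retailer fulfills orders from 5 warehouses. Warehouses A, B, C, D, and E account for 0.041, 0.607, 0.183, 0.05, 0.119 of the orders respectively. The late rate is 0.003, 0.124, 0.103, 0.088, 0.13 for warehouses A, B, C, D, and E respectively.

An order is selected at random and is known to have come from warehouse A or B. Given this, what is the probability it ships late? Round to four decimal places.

P(L|S) ≈ 0.1163

Let S = {A, B}.
P(S) = 0.041 + 0.607 = 0.648.
P(L ∩ S) = 0.003·0.041 + 0.124·0.607 = 0.000123 + 0.075268 = 0.075391.
P(L | S) = 0.075391 / 0.648 = 0.116344…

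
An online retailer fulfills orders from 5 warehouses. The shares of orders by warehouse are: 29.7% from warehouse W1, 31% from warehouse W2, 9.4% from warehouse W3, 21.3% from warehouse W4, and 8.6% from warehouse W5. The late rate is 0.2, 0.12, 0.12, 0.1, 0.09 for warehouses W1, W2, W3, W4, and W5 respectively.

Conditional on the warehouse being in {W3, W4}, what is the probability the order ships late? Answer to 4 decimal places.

0.1061

Let S = {W3, W4}.
P(S) = 0.094 + 0.213 = 0.307.
P(L ∩ S) = 0.12·0.094 + 0.1·0.213 = 0.01128 + 0.0213 = 0.03258.
P(L | S) = 0.03258 / 0.307 = 0.106124…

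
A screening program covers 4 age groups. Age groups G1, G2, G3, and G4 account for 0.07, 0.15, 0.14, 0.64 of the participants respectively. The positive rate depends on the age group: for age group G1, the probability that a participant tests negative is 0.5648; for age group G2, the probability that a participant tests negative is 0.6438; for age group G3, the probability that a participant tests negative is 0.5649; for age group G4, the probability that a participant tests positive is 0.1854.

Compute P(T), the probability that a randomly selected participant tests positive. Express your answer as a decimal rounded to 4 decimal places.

P(T|G1) = 1 − 0.5648 = 0.4352.
P(T|G2) = 1 − 0.6438 = 0.3562.
P(T|G3) = 1 − 0.5649 = 0.4351.
Summing over the partition,
P(T) = P(T|G1)·P(G1) + P(T|G2)·P(G2) + P(T|G3)·P(G3) + P(T|G4)·P(G4)
      = 0.4352·0.07 + 0.3562·0.15 + 0.4351·0.14 + 0.1854·0.64
      = 0.030464 + 0.05343 + 0.060914 + 0.118656 = 0.263464

P(T) ≈ 0.2635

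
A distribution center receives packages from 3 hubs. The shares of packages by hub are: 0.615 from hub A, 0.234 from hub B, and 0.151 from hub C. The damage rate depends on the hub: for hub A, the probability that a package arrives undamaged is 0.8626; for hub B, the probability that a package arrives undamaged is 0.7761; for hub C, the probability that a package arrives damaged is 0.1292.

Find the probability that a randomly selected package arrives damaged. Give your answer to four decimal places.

0.1564

P(D|A) = 1 − 0.8626 = 0.1374.
P(D|B) = 1 − 0.7761 = 0.2239.
Using total probability over the partition,
P(D) = P(D|A)·P(A) + P(D|B)·P(B) + P(D|C)·P(C)
      = 0.1374·0.615 + 0.2239·0.234 + 0.1292·0.151
      = 0.084501 + 0.0523926 + 0.0195092 = 0.1564028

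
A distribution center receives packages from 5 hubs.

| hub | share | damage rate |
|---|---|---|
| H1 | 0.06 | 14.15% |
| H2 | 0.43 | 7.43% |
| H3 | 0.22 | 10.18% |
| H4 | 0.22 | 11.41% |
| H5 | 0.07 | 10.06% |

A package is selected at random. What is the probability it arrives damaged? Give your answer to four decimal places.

P(D) = P(D|H1)·P(H1) + P(D|H2)·P(H2) + P(D|H3)·P(H3) + P(D|H4)·P(H4) + P(D|H5)·P(H5)
      = 0.1415·0.06 + 0.0743·0.43 + 0.1018·0.22 + 0.1141·0.22 + 0.1006·0.07
      = 0.00849 + 0.031949 + 0.022396 + 0.025102 + 0.007042 = 0.094979

P(D) ≈ 0.0950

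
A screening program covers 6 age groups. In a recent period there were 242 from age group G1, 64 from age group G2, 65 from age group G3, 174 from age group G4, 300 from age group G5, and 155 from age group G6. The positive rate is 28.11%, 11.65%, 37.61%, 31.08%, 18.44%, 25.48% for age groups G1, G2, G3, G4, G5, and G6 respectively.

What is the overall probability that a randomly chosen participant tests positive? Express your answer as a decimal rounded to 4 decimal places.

Total: 242 + 64 + 65 + 174 + 300 + 155 = 1000.
P(G1) = 242/1000 = 0.242. P(G2) = 64/1000 = 0.064. P(G3) = 65/1000 = 0.065. P(G4) = 174/1000 = 0.174. P(G5) = 300/1000 = 0.3. P(G6) = 155/1000 = 0.155.
P(T) = P(T|G1)·P(G1) + P(T|G2)·P(G2) + P(T|G3)·P(G3) + P(T|G4)·P(G4) + P(T|G5)·P(G5) + P(T|G6)·P(G6)
      = 0.2811·0.242 + 0.1165·0.064 + 0.3761·0.065 + 0.3108·0.174 + 0.1844·0.3 + 0.2548·0.155
      = 0.0680262 + 0.007456 + 0.0244465 + 0.0540792 + 0.05532 + 0.039494 = 0.2488219

P(T) ≈ 0.2488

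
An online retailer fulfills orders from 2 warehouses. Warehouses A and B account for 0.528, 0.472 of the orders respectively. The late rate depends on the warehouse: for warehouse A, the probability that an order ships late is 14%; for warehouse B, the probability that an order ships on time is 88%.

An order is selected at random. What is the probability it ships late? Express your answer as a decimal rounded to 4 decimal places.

0.1306

P(L|B) = 1 − 0.88 = 0.12.
Summing over the partition,
P(L) = P(L|A)·P(A) + P(L|B)·P(B)
      = 0.14·0.528 + 0.12·0.472
      = 0.07392 + 0.05664 = 0.13056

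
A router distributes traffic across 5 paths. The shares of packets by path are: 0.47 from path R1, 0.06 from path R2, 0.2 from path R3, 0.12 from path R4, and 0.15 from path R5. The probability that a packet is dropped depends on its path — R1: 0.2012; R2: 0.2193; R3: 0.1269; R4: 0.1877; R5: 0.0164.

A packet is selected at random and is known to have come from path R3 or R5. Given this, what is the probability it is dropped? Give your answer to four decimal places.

Let S = {R3, R5}.
P(S) = 0.2 + 0.15 = 0.35.
P(L ∩ S) = 0.1269·0.2 + 0.0164·0.15 = 0.02538 + 0.00246 = 0.02784.
P(L | S) = 0.02784 / 0.35 = 0.079543…

P(L|S) ≈ 0.0795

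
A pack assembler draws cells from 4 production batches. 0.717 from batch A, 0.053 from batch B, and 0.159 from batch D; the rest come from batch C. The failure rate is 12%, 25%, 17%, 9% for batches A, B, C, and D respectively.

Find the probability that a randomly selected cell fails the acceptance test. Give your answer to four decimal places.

0.1257

P(C) = 1 − (0.717 + 0.053 + 0.159) = 0.071.
P(F) = P(F|A)·P(A) + P(F|B)·P(B) + P(F|C)·P(C) + P(F|D)·P(D)
      = 0.12·0.717 + 0.25·0.053 + 0.17·0.071 + 0.09·0.159
      = 0.08604 + 0.01325 + 0.01207 + 0.01431 = 0.12567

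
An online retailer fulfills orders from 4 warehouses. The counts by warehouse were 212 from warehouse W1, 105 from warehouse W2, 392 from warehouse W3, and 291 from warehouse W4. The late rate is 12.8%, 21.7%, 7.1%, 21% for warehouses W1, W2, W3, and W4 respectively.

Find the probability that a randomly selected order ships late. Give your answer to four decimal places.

P(L) ≈ 0.1389

Total: 212 + 105 + 392 + 291 = 1000.
P(W1) = 212/1000 = 0.212. P(W2) = 105/1000 = 0.105. P(W3) = 392/1000 = 0.392. P(W4) = 291/1000 = 0.291.
P(L) = P(L|W1)·P(W1) + P(L|W2)·P(W2) + P(L|W3)·P(W3) + P(L|W4)·P(W4)
      = 0.128·0.212 + 0.217·0.105 + 0.071·0.392 + 0.21·0.291
      = 0.027136 + 0.022785 + 0.027832 + 0.06111 = 0.138863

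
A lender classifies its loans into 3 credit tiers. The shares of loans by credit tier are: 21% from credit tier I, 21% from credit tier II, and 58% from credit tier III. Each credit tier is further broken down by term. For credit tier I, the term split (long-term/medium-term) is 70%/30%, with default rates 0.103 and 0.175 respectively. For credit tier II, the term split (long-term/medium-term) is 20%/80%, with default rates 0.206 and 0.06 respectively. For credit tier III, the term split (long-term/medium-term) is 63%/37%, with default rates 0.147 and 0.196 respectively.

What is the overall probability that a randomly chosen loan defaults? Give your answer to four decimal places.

P(D|I) = 0.7·0.103 + 0.3·0.175 = 0.0721 + 0.0525 = 0.1246
P(D|II) = 0.2·0.206 + 0.8·0.06 = 0.0412 + 0.048 = 0.0892
P(D|III) = 0.63·0.147 + 0.37·0.196 = 0.09261 + 0.07252 = 0.16513
By total probability over the outer partition,
P(D) = 0.21·0.1246 + 0.21·0.0892 + 0.58·0.16513
      = 0.026166 + 0.018732 + 0.0957754 = 0.1406734

P(D) ≈ 0.1407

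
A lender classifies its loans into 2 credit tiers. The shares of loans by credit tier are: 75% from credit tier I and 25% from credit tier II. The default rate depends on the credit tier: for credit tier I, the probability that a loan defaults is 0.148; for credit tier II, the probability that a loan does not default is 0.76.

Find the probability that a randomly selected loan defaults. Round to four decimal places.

P(D|II) = 1 − 0.76 = 0.24.
Using total probability over the partition,
P(D) = P(D|I)·P(I) + P(D|II)·P(II)
      = 0.148·0.75 + 0.24·0.25
      = 0.111 + 0.06 = 0.171

P(D) ≈ 0.1710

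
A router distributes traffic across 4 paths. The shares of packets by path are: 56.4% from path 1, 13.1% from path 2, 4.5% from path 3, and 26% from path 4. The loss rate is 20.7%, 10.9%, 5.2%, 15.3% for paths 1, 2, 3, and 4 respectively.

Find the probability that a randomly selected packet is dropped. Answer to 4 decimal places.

P(L) ≈ 0.1731

P(L) = P(L|1)·P(1) + P(L|2)·P(2) + P(L|3)·P(3) + P(L|4)·P(4)
      = 0.207·0.564 + 0.109·0.131 + 0.052·0.045 + 0.153·0.26
      = 0.116748 + 0.014279 + 0.00234 + 0.03978 = 0.173147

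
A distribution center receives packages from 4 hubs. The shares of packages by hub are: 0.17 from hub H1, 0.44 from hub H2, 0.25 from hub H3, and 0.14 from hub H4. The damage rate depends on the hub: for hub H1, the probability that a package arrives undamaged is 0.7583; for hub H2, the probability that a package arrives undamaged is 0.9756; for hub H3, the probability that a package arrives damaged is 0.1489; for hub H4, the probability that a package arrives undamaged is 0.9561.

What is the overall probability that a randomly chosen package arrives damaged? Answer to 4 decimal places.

P(D) ≈ 0.0952

P(D|H1) = 1 − 0.7583 = 0.2417.
P(D|H2) = 1 − 0.9756 = 0.0244.
P(D|H4) = 1 − 0.9561 = 0.0439.
P(D) = P(D|H1)·P(H1) + P(D|H2)·P(H2) + P(D|H3)·P(H3) + P(D|H4)·P(H4)
      = 0.2417·0.17 + 0.0244·0.44 + 0.1489·0.25 + 0.0439·0.14
      = 0.041089 + 0.010736 + 0.037225 + 0.006146 = 0.095196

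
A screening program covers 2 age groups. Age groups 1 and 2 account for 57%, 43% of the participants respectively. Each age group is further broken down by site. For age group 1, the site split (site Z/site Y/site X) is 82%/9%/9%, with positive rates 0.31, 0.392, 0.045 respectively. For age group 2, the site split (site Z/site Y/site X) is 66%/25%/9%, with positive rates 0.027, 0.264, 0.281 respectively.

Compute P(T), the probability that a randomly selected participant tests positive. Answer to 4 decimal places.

P(T|1) = 0.82·0.31 + 0.09·0.392 + 0.09·0.045 = 0.2542 + 0.03528 + 0.00405 = 0.29353
P(T|2) = 0.66·0.027 + 0.25·0.264 + 0.09·0.281 = 0.01782 + 0.066 + 0.02529 = 0.10911
By total probability over the outer partition,
P(T) = 0.57·0.29353 + 0.43·0.10911
      = 0.1673121 + 0.0469173 = 0.2142294

0.2142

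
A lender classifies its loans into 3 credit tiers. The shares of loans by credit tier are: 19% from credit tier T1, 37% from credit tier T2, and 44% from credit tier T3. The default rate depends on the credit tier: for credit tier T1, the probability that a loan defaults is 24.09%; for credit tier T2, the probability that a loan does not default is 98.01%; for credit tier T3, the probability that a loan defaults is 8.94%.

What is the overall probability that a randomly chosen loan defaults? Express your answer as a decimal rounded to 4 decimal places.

0.0925

P(D|T2) = 1 − 0.9801 = 0.0199.
P(D) = P(D|T1)·P(T1) + P(D|T2)·P(T2) + P(D|T3)·P(T3)
      = 0.2409·0.19 + 0.0199·0.37 + 0.0894·0.44
      = 0.045771 + 0.007363 + 0.039336 = 0.09247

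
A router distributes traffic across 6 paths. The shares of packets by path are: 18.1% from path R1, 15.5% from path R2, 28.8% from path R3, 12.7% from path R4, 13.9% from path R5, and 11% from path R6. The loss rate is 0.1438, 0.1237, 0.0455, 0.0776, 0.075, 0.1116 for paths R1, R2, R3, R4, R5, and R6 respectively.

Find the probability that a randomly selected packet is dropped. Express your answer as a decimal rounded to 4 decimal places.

P(L) ≈ 0.0909

P(L) = P(L|R1)·P(R1) + P(L|R2)·P(R2) + P(L|R3)·P(R3) + P(L|R4)·P(R4) + P(L|R5)·P(R5) + P(L|R6)·P(R6)
      = 0.1438·0.181 + 0.1237·0.155 + 0.0455·0.288 + 0.0776·0.127 + 0.075·0.139 + 0.1116·0.11
      = 0.0260278 + 0.0191735 + 0.013104 + 0.0098552 + 0.010425 + 0.012276 = 0.0908615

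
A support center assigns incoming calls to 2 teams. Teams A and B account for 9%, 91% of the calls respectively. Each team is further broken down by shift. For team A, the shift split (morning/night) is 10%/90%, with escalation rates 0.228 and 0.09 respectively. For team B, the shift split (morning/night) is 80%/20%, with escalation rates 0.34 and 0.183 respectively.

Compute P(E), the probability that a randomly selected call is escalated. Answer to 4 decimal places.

P(E) ≈ 0.2902

P(E|A) = 0.1·0.228 + 0.9·0.09 = 0.0228 + 0.081 = 0.1038
P(E|B) = 0.8·0.34 + 0.2·0.183 = 0.272 + 0.0366 = 0.3086
By total probability over the outer partition,
P(E) = 0.09·0.1038 + 0.91·0.3086
      = 0.009342 + 0.280826 = 0.290168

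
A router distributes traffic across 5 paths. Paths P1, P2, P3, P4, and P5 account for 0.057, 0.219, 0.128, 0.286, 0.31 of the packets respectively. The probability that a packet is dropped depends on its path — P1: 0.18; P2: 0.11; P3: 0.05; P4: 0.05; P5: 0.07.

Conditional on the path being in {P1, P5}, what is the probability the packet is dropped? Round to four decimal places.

Let S = {P1, P5}.
P(S) = 0.057 + 0.31 = 0.367.
P(L ∩ S) = 0.18·0.057 + 0.07·0.31 = 0.01026 + 0.0217 = 0.03196.
P(L | S) = 0.03196 / 0.367 = 0.087084…

0.0871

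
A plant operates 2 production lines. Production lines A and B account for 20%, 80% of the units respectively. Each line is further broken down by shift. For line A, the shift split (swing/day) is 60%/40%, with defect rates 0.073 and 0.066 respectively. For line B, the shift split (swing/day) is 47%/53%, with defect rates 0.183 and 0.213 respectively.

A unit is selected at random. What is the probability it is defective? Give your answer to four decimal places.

P(D) ≈ 0.1732

P(D|A) = 0.6·0.073 + 0.4·0.066 = 0.0438 + 0.0264 = 0.0702
P(D|B) = 0.47·0.183 + 0.53·0.213 = 0.08601 + 0.11289 = 0.1989
By total probability over the outer partition,
P(D) = 0.2·0.0702 + 0.8·0.1989
      = 0.01404 + 0.15912 = 0.17316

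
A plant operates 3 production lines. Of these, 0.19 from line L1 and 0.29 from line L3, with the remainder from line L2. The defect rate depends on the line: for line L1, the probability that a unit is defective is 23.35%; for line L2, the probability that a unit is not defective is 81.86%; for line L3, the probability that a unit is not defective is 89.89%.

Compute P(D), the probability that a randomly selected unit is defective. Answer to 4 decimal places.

P(D) ≈ 0.1680

P(L2) = 1 − (0.19 + 0.29) = 0.52.
P(D|L2) = 1 − 0.8186 = 0.1814.
P(D|L3) = 1 − 0.8989 = 0.1011.
Summing over the partition,
P(D) = P(D|L1)·P(L1) + P(D|L2)·P(L2) + P(D|L3)·P(L3)
      = 0.2335·0.19 + 0.1814·0.52 + 0.1011·0.29
      = 0.044365 + 0.094328 + 0.029319 = 0.168012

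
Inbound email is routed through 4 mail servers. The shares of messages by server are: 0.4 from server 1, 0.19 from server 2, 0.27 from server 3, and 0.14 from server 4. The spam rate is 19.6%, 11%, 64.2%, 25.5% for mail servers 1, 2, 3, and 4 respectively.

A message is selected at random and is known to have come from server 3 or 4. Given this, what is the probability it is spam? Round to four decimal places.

Let J = {3, 4}.
P(J) = 0.27 + 0.14 = 0.41.
P(S ∩ J) = 0.642·0.27 + 0.255·0.14 = 0.17334 + 0.0357 = 0.20904.
P(S | J) = 0.20904 / 0.41 = 0.509854…

0.5099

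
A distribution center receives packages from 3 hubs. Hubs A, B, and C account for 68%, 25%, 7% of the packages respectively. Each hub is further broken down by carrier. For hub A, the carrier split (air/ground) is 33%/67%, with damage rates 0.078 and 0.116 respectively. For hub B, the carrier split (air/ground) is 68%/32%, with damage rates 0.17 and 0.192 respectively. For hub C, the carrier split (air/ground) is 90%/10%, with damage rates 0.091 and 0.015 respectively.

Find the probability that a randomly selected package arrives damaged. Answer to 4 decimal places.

0.1205

P(D|A) = 0.33·0.078 + 0.67·0.116 = 0.02574 + 0.07772 = 0.10346
P(D|B) = 0.68·0.17 + 0.32·0.192 = 0.1156 + 0.06144 = 0.17704
P(D|C) = 0.9·0.091 + 0.1·0.015 = 0.0819 + 0.0015 = 0.0834
Then overall,
P(D) = 0.68·0.10346 + 0.25·0.17704 + 0.07·0.0834
      = 0.0703528 + 0.04426 + 0.005838 = 0.1204508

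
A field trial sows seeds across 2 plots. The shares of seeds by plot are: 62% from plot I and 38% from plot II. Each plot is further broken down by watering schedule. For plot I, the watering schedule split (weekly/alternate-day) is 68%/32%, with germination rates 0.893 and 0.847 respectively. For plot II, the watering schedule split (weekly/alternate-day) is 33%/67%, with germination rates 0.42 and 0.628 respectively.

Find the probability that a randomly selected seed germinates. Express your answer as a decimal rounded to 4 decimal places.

P(G|I) = 0.68·0.893 + 0.32·0.847 = 0.60724 + 0.27104 = 0.87828
P(G|II) = 0.33·0.42 + 0.67·0.628 = 0.1386 + 0.42076 = 0.55936
Then overall,
P(G) = 0.62·0.87828 + 0.38·0.55936
      = 0.5445336 + 0.2125568 = 0.7570904

0.7571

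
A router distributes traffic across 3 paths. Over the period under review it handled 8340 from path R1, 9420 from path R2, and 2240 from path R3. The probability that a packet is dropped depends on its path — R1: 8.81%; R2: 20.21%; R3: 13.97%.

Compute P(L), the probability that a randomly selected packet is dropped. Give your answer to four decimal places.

Total: 8340 + 9420 + 2240 = 20000.
P(R1) = 8340/20000 = 0.417. P(R2) = 9420/20000 = 0.471. P(R3) = 2240/20000 = 0.112.
P(L) = P(L|R1)·P(R1) + P(L|R2)·P(R2) + P(L|R3)·P(R3)
      = 0.0881·0.417 + 0.2021·0.471 + 0.1397·0.112
      = 0.0367377 + 0.0951891 + 0.0156464 = 0.1475732

P(L) ≈ 0.1476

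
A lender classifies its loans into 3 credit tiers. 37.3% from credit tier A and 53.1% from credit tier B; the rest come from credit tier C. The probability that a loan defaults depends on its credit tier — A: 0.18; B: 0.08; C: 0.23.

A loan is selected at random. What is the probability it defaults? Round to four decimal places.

P(C) = 1 − (0.373 + 0.531) = 0.096.
P(D) = P(D|A)·P(A) + P(D|B)·P(B) + P(D|C)·P(C)
      = 0.18·0.373 + 0.08·0.531 + 0.23·0.096
      = 0.06714 + 0.04248 + 0.02208 = 0.1317

P(D) ≈ 0.1317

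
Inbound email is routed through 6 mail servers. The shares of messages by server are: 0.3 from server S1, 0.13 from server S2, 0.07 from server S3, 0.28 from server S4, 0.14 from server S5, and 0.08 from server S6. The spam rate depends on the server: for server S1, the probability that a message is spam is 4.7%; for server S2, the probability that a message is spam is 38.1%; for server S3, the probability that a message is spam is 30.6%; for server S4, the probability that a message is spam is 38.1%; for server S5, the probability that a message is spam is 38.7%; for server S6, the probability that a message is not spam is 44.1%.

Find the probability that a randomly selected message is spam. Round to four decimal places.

P(S) ≈ 0.2906

P(S|S6) = 1 − 0.441 = 0.559.
By the law of total probability,
P(S) = P(S|S1)·P(S1) + P(S|S2)·P(S2) + P(S|S3)·P(S3) + P(S|S4)·P(S4) + P(S|S5)·P(S5) + P(S|S6)·P(S6)
      = 0.047·0.3 + 0.381·0.13 + 0.306·0.07 + 0.381·0.28 + 0.387·0.14 + 0.559·0.08
      = 0.0141 + 0.04953 + 0.02142 + 0.10668 + 0.05418 + 0.04472 = 0.29063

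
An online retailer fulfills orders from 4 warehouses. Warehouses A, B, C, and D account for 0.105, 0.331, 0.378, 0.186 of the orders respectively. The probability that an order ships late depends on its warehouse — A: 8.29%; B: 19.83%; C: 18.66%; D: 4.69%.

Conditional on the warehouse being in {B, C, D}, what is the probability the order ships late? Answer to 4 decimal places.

0.1619

Let S = {B, C, D}.
P(S) = 0.331 + 0.378 + 0.186 = 0.895.
P(L ∩ S) = 0.1983·0.331 + 0.1866·0.378 + 0.0469·0.186 = 0.0656373 + 0.0705348 + 0.0087234 = 0.1448955.
P(L | S) = 0.1448955 / 0.895 = 0.161894…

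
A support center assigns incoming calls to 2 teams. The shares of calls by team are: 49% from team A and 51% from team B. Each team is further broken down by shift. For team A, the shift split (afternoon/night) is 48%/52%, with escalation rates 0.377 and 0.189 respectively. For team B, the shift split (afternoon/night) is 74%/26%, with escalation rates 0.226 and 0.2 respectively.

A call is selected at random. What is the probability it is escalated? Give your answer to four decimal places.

P(E|A) = 0.48·0.377 + 0.52·0.189 = 0.18096 + 0.09828 = 0.27924
P(E|B) = 0.74·0.226 + 0.26·0.2 = 0.16724 + 0.052 = 0.21924
By total probability over the outer partition,
P(E) = 0.49·0.27924 + 0.51·0.21924
      = 0.1368276 + 0.1118124 = 0.24864

P(E) ≈ 0.2486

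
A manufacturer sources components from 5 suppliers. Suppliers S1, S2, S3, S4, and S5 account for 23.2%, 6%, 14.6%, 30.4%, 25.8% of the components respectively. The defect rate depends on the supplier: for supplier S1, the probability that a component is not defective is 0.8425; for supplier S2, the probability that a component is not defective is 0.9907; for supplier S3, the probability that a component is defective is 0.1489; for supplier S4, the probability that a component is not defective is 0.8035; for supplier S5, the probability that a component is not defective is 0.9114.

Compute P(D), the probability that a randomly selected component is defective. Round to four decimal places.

0.1414

P(D|S1) = 1 − 0.8425 = 0.1575.
P(D|S2) = 1 − 0.9907 = 0.0093.
P(D|S4) = 1 − 0.8035 = 0.1965.
P(D|S5) = 1 − 0.9114 = 0.0886.
P(D) = P(D|S1)·P(S1) + P(D|S2)·P(S2) + P(D|S3)·P(S3) + P(D|S4)·P(S4) + P(D|S5)·P(S5)
      = 0.1575·0.232 + 0.0093·0.06 + 0.1489·0.146 + 0.1965·0.304 + 0.0886·0.258
      = 0.03654 + 0.000558 + 0.0217394 + 0.059736 + 0.0228588 = 0.1414322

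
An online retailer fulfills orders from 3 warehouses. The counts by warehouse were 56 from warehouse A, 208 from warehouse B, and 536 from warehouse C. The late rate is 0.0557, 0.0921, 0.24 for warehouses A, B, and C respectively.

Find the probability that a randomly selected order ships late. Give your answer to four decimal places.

0.1886

Total: 56 + 208 + 536 = 800.
P(A) = 56/800 = 0.07. P(B) = 208/800 = 0.26. P(C) = 536/800 = 0.67.
By the law of total probability,
P(L) = P(L|A)·P(A) + P(L|B)·P(B) + P(L|C)·P(C)
      = 0.0557·0.07 + 0.0921·0.26 + 0.24·0.67
      = 0.003899 + 0.023946 + 0.1608 = 0.188645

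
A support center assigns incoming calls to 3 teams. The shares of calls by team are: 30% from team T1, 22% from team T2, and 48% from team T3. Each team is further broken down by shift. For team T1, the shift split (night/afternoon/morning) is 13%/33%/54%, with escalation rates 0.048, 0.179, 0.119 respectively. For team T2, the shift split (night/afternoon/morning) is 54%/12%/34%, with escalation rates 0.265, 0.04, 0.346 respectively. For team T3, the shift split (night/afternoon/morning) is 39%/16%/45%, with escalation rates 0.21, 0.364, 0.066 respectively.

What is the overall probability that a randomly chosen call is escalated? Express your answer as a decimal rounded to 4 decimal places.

P(E) ≈ 0.1788

P(E|T1) = 0.13·0.048 + 0.33·0.179 + 0.54·0.119 = 0.00624 + 0.05907 + 0.06426 = 0.12957
P(E|T2) = 0.54·0.265 + 0.12·0.04 + 0.34·0.346 = 0.1431 + 0.0048 + 0.11764 = 0.26554
P(E|T3) = 0.39·0.21 + 0.16·0.364 + 0.45·0.066 = 0.0819 + 0.05824 + 0.0297 = 0.16984
By total probability over the outer partition,
P(E) = 0.3·0.12957 + 0.22·0.26554 + 0.48·0.16984
      = 0.038871 + 0.0584188 + 0.0815232 = 0.178813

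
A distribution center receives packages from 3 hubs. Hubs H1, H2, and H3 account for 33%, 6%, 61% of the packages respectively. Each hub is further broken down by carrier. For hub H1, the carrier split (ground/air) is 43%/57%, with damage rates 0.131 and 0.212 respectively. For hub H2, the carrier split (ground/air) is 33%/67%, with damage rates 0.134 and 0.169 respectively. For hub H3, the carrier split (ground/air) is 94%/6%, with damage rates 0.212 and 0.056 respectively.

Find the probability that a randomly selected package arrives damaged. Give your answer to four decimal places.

0.1915

P(D|H1) = 0.43·0.131 + 0.57·0.212 = 0.05633 + 0.12084 = 0.17717
P(D|H2) = 0.33·0.134 + 0.67·0.169 = 0.04422 + 0.11323 = 0.15745
P(D|H3) = 0.94·0.212 + 0.06·0.056 = 0.19928 + 0.00336 = 0.20264
By total probability over the outer partition,
P(D) = 0.33·0.17717 + 0.06·0.15745 + 0.61·0.20264
      = 0.0584661 + 0.009447 + 0.1236104 = 0.1915235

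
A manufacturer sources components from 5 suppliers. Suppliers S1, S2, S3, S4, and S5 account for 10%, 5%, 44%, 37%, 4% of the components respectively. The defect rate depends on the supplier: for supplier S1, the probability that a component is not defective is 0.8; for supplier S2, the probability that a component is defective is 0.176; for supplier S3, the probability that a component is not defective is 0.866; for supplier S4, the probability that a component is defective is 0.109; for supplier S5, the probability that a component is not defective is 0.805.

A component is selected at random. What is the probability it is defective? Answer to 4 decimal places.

P(D|S1) = 1 − 0.8 = 0.2.
P(D|S3) = 1 − 0.866 = 0.134.
P(D|S5) = 1 − 0.805 = 0.195.
P(D) = P(D|S1)·P(S1) + P(D|S2)·P(S2) + P(D|S3)·P(S3) + P(D|S4)·P(S4) + P(D|S5)·P(S5)
      = 0.2·0.1 + 0.176·0.05 + 0.134·0.44 + 0.109·0.37 + 0.195·0.04
      = 0.02 + 0.0088 + 0.05896 + 0.04033 + 0.0078 = 0.13589

0.1359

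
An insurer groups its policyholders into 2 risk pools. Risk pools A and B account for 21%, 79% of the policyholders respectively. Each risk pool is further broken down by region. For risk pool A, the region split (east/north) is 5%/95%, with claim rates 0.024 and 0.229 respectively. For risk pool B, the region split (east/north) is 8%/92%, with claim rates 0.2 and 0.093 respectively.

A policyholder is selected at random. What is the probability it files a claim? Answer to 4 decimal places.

P(C|A) = 0.05·0.024 + 0.95·0.229 = 0.0012 + 0.21755 = 0.21875
P(C|B) = 0.08·0.2 + 0.92·0.093 = 0.016 + 0.08556 = 0.10156
By total probability over the outer partition,
P(C) = 0.21·0.21875 + 0.79·0.10156
      = 0.0459375 + 0.0802324 = 0.1261699

0.1262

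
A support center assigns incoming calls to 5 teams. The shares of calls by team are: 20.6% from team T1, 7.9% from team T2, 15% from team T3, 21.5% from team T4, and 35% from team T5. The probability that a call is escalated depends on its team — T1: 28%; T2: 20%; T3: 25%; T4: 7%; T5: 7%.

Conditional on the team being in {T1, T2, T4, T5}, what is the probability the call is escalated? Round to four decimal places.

0.1330

Let S = {T1, T2, T4, T5}.
P(S) = 0.206 + 0.079 + 0.215 + 0.35 = 0.85.
P(E ∩ S) = 0.28·0.206 + 0.2·0.079 + 0.07·0.215 + 0.07·0.35 = 0.05768 + 0.0158 + 0.01505 + 0.0245 = 0.11303.
P(E | S) = 0.11303 / 0.85 = 0.132976…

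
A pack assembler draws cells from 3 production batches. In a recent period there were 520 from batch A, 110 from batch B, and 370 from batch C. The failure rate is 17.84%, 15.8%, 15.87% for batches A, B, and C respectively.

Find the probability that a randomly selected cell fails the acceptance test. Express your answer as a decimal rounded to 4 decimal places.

P(F) ≈ 0.1689

Total: 520 + 110 + 370 = 1000.
P(A) = 520/1000 = 0.52. P(B) = 110/1000 = 0.11. P(C) = 370/1000 = 0.37.
P(F) = P(F|A)·P(A) + P(F|B)·P(B) + P(F|C)·P(C)
      = 0.1784·0.52 + 0.158·0.11 + 0.1587·0.37
      = 0.092768 + 0.01738 + 0.058719 = 0.168867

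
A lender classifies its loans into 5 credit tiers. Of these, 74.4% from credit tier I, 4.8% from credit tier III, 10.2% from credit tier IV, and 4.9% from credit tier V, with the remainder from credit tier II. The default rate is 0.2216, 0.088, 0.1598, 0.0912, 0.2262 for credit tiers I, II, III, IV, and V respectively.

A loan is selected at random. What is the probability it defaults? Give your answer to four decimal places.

P(D) ≈ 0.1979

P(II) = 1 − (0.744 + 0.048 + 0.102 + 0.049) = 0.057.
P(D) = P(D|I)·P(I) + P(D|II)·P(II) + P(D|III)·P(III) + P(D|IV)·P(IV) + P(D|V)·P(V)
      = 0.2216·0.744 + 0.088·0.057 + 0.1598·0.048 + 0.0912·0.102 + 0.2262·0.049
      = 0.1648704 + 0.005016 + 0.0076704 + 0.0093024 + 0.0110838 = 0.197943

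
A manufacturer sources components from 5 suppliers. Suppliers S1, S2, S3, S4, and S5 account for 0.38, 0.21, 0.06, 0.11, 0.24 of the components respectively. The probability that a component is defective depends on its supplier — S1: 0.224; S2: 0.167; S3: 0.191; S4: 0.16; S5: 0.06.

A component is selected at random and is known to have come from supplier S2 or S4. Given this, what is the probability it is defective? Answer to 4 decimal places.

Let S = {S2, S4}.
P(S) = 0.21 + 0.11 = 0.32.
P(D ∩ S) = 0.167·0.21 + 0.16·0.11 = 0.03507 + 0.0176 = 0.05267.
P(D | S) = 0.05267 / 0.32 = 0.164594…

0.1646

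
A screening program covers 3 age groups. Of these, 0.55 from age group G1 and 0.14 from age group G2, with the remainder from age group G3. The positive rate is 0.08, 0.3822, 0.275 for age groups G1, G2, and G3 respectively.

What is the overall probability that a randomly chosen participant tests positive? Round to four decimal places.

P(G3) = 1 − (0.55 + 0.14) = 0.31.
P(T) = P(T|G1)·P(G1) + P(T|G2)·P(G2) + P(T|G3)·P(G3)
      = 0.08·0.55 + 0.3822·0.14 + 0.275·0.31
      = 0.044 + 0.053508 + 0.08525 = 0.182758

0.1828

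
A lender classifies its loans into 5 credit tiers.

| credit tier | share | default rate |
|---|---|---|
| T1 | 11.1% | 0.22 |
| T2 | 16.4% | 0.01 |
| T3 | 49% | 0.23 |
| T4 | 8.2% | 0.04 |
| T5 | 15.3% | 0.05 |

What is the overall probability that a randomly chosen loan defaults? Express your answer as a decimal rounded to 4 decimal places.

0.1497

P(D) = P(D|T1)·P(T1) + P(D|T2)·P(T2) + P(D|T3)·P(T3) + P(D|T4)·P(T4) + P(D|T5)·P(T5)
      = 0.22·0.111 + 0.01·0.164 + 0.23·0.49 + 0.04·0.082 + 0.05·0.153
      = 0.02442 + 0.00164 + 0.1127 + 0.00328 + 0.00765 = 0.14969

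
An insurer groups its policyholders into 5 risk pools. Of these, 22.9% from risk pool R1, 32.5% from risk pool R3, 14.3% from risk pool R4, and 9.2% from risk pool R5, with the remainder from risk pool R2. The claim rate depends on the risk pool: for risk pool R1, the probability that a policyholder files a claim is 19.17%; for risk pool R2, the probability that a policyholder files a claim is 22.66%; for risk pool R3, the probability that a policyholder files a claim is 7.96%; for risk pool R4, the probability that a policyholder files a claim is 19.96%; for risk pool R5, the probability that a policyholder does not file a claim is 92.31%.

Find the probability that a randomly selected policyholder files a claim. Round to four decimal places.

P(R2) = 1 − (0.229 + 0.325 + 0.143 + 0.092) = 0.211.
P(C|R5) = 1 − 0.9231 = 0.0769.
P(C) = P(C|R1)·P(R1) + P(C|R2)·P(R2) + P(C|R3)·P(R3) + P(C|R4)·P(R4) + P(C|R5)·P(R5)
      = 0.1917·0.229 + 0.2266·0.211 + 0.0796·0.325 + 0.1996·0.143 + 0.0769·0.092
      = 0.0438993 + 0.0478126 + 0.02587 + 0.0285428 + 0.0070748 = 0.1531995

P(C) ≈ 0.1532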